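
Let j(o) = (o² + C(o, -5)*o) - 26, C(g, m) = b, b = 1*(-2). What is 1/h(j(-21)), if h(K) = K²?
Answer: 1/208849 ≈ 4.7881e-6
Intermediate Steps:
b = -2
C(g, m) = -2
j(o) = -26 + o² - 2*o (j(o) = (o² - 2*o) - 26 = -26 + o² - 2*o)
1/h(j(-21)) = 1/((-26 + (-21)² - 2*(-21))²) = 1/((-26 + 441 + 42)²) = 1/(457²) = 1/208849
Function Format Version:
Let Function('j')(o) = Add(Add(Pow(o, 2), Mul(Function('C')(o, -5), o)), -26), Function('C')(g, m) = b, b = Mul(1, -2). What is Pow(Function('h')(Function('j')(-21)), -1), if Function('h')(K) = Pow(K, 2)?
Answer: Rational(1, 208849) ≈ 4.7881e-6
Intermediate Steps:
b = -2
Function('C')(g, m) = -2
Function('j')(o) = Add(-26, Pow(o, 2), Mul(-2, o)) (Function('j')(o) = Add(Add(Pow(o, 2), Mul(-2, o)), -26) = Add(-26, Pow(o, 2), Mul(-2, o)))
Pow(Function('h')(Function('j')(-21)), -1) = Pow(Pow(Add(-26, Pow(-21, 2), Mul(-2, -21)), 2), -1) = Pow(Pow(Add(-26, 441, 42), 2), -1) = Pow(Pow(457, 2), -1) = Pow(208849, -1) = Rational(1, 208849)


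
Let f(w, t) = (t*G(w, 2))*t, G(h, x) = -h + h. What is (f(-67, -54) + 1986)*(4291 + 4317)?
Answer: 17095488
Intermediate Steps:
G(h, x) = 0
f(w, t) = 0 (f(w, t) = (t*0)*t = 0*t = 0)
(f(-67, -54) + 1986)*(4291 + 4317) = (0 + 1986)*(4291 + 4317) = 1986*8608 = 17095488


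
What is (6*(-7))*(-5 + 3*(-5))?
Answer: 840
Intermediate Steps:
(6*(-7))*(-5 + 3*(-5)) = -42*(-5 - 15) = -42*(-20) = 840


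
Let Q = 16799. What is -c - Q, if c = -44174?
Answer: 27375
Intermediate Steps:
-c - Q = -1*(-44174) - 1*16799 = 44174 - 16799 = 27375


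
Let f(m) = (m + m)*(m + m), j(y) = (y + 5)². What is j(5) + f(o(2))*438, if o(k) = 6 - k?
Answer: 28132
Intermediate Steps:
j(y) = (5 + y)²
f(m) = 4*m² (f(m) = (2*m)*(2*m) = 4*m²)
j(5) + f(o(2))*438 = (5 + 5)² + (4*(6 - 1*2)²)*438 = 10² + (4*(6 - 2)²)*438 = 100 + (4*4²)*438 = 100 + (4*16)*438 = 100 + 64*438 = 100 + 28032 = 28132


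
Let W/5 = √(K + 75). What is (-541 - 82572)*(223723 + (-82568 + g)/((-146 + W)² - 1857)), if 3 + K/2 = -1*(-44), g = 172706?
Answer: -82186635505859980/4419797 - 455741408635*√157/8839594 ≈ -1.8596e+10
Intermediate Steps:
K = 82 (K = -6 + 2*(-1*(-44)) = -6 + 2*44 = -6 + 88 = 82)
W = 5*√157 (W = 5*√(82 + 75) = 5*√157 ≈ 62.650)
(-541 - 82572)*(223723 + (-82568 + g)/((-146 + W)² - 1857)) = (-541 - 82572)*(223723 + (-82568 + 172706)/((-146 + 5*√157)² - 1857)) = -83113*(223723 + 90138/(-1857 + (-146 + 5*√157)²)) = -18594289699 - 7491639594/(-1857 + (-146 + 5*√157)²)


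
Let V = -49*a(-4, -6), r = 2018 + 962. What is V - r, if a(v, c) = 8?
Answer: -3372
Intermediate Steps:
r = 2980
V = -392 (V = -49*8 = -392)
V - r = -392 - 1*2980 = -392 - 2980 = -3372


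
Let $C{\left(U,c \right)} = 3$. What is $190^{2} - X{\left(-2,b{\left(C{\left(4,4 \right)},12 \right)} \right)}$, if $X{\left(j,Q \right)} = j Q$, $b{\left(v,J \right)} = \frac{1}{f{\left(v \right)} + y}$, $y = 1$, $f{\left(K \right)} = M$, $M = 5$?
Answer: $\frac{108301}{3} \approx 36100.0$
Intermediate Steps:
$f{\left(K \right)} = 5$
$b{\left(v,J \right)} = \frac{1}{6}$ ($b{\left(v,J \right)} = \frac{1}{5 + 1} = \frac{1}{6}$)
$X{\left(j,Q \right)} = Q j$
$190^{2} - X{\left(-2,b{\left(C{\left(4,4 \right)},12 \right)} \right)} = 190^{2} - \frac{1}{6} \left(-2\right) = 36100 - - \frac{1}{3} = 36100 + \frac{1}{3} = \frac{108301}{3}$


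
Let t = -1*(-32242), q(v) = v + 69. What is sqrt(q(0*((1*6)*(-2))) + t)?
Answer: sqrt(32311) ≈ 179.75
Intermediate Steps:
q(v) = 69 + v
t = 32242
sqrt(q(0*((1*6)*(-2))) + t) = sqrt((69 + 0*((1*6)*(-2))) + 32242) = sqrt((69 + 0*(6*(-2))) + 32242) = sqrt((69 + 0*(-12)) + 32242) = sqrt((69 + 0) + 32242) = sqrt(69 + 32242) = sqrt(32311)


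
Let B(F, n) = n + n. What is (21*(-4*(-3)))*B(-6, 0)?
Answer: 0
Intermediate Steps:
B(F, n) = 2*n
(21*(-4*(-3)))*B(-6, 0) = (21*(-4*(-3)))*(2*0) = (21*12)*0 = 252*0 = 0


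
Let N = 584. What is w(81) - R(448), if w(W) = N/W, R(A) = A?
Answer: -35704/81 ≈ -440.79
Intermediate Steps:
w(W) = 584/W
w(81) - R(448) = 584/81 - 1*448 = 584*(1/81) - 448 = 584/81 - 448 = -35704/81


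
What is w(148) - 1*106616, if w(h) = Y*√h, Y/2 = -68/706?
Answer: -106616 - 136*√37/353 ≈ -1.0662e+5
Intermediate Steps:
Y = -68/353 (Y = 2*(-68/706) = 2*(-68*1/706) = 2*(-34/353) = -68/353 ≈ -0.19263)
w(h) = -68*√h/353
w(148) - 1*106616 = -136*√37/353 - 1*106616 = -136*√37/353 - 106616 = -106616 - 136*√37/353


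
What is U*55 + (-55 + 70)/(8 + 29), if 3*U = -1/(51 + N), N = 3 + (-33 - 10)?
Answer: -140/111 ≈ -1.2613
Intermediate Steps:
N = -40 (N = 3 - 43 = -40)
U = -1/33 (U = (-1/(51 - 40))/3 = (-1/11)/3 = (-1*1/11)/3 = (⅓)*(-1/11) = -1/33 ≈ -0.030303)
U*55 + (-55 + 70)/(8 + 29) = -1/33*55 + (-55 + 70)/(8 + 29) = -5/3 + 15/37 = -140/111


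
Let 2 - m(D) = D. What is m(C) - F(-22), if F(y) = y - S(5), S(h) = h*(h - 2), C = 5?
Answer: 34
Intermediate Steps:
m(D) = 2 - D
S(h) = h*(-2 + h)
F(y) = -15 + y (F(y) = y - 5*(-2 + 5) = y - 5*3 = y - 1*15 = y - 15 = -15 + y)
m(C) - F(-22) = (2 - 1*5) - (-15 - 22) = (2 - 5) - 1*(-37) = -3 + 37 = 34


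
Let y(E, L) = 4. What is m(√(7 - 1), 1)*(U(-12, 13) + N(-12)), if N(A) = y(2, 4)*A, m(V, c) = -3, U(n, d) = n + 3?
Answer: 171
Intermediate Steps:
U(n, d) = 3 + n
N(A) = 4*A
m(√(7 - 1), 1)*(U(-12, 13) + N(-12)) = -3*((3 - 12) + 4*(-12)) = -3*(-9 - 48) = -3*(-57) = 171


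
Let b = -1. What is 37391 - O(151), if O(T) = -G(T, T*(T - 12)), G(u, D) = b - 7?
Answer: 37383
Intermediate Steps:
G(u, D) = -8 (G(u, D) = -1 - 7 = -8)
O(T) = 8 (O(T) = -1*(-8) = 8)
37391 - O(151) = 37391 - 1*8 = 37391 - 8 = 37383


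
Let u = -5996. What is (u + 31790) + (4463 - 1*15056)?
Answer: 15201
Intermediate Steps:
(u + 31790) + (4463 - 1*15056) = (-5996 + 31790) + (4463 - 1*15056) = 25794 + (4463 - 15056) = 25794 - 10593 = 15201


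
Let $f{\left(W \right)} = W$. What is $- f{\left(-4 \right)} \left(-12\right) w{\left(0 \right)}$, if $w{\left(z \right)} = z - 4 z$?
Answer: $0$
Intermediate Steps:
$w{\left(z \right)} = - 3 z$
$- f{\left(-4 \right)} \left(-12\right) w{\left(0 \right)} = - \left(-4\right) \left(-12\right) \left(\left(-3\right) 0\right) = - 48 \cdot 0 = \left(-1\right) 0 = 0$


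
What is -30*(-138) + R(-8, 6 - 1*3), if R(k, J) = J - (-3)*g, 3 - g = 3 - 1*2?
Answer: 4149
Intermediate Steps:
g = 2 (g = 3 - (3 - 1*2) = 3 - (3 - 2) = 3 - 1*1 = 3 - 1 = 2)
R(k, J) = 6 + J (R(k, J) = J - (-3)*2 = J - 3*(-2) = J + 6 = 6 + J)
-30*(-138) + R(-8, 6 - 1*3) = -30*(-138) + (6 + (6 - 1*3)) = 4140 + (6 + (6 - 3)) = 4140 + (6 + 3) = 4140 + 9 = 4149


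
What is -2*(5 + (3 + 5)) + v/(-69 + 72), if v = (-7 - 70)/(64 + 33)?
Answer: -7643/291 ≈ -26.265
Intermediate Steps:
v = -77/97 ≈ -0.79381
-2*(5 + (3 + 5)) + v/(-69 + 72) = -2*(5 + (3 + 5)) - 77/97/(-69 + 72) = -2*(5 + 8) - 77/97/3 = -2*13 + (⅓)*(-77/97) = -26 - 77/291 = -7643/291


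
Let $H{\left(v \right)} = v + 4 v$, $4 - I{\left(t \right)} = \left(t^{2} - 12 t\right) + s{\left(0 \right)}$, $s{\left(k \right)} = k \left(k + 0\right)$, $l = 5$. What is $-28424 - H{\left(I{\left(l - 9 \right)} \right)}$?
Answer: $-28124$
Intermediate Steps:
$s{\left(k \right)} = k^{2}$ ($s{\left(k \right)} = k k = k^{2}$)
$I{\left(t \right)} = 4 - t^{2} + 12 t$ ($I{\left(t \right)} = 4 - \left(\left(t^{2} - 12 t\right) + 0^{2}\right) = 4 - \left(\left(t^{2} - 12 t\right) + 0\right) = 4 - \left(t^{2} - 12 t\right) = 4 - t^{2} + 12 t$)
$H{\left(v \right)} = 5 v$
$-28424 - H{\left(I{\left(l - 9 \right)} \right)} = -28424 - 5 \left(4 - \left(5 - 9\right)^{2} + 12 \left(5 - 9\right)\right) = -28424 - 5 \left(4 - \left(-4\right)^{2} + 12 \left(-4\right)\right) = -28424 - 5 \left(4 - 16 - 48\right) = -28424 - 5 \left(-60\right) = -28424 - -300 = -28424 + 300 = -28124$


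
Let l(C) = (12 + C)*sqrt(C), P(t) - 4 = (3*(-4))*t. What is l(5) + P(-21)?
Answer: 256 + 17*sqrt(5) ≈ 294.01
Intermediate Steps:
P(t) = 4 - 12*t (P(t) = 4 + (3*(-4))*t = 4 - 12*t)
l(C) = sqrt(C)*(12 + C)
l(5) + P(-21) = sqrt(5)*(12 + 5) + (4 - 12*(-21)) = sqrt(5)*17 + (4 + 252) = 17*sqrt(5) + 256 = 256 + 17*sqrt(5)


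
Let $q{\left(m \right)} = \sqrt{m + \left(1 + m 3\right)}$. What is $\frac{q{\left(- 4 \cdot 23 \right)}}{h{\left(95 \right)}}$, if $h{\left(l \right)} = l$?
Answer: $\frac{i \sqrt{367}}{95} \approx 0.20166 i$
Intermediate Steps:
$q{\left(m \right)} = \sqrt{1 + 4 m}$ ($q{\left(m \right)} = \sqrt{m + \left(1 + 3 m\right)} = \sqrt{1 + 4 m}$)
$\frac{q{\left(- 4 \cdot 23 \right)}}{h{\left(95 \right)}} = \frac{\sqrt{1 + 4 \left(- 4 \cdot 23\right)}}{95} = \sqrt{1 + 4 \left(\left(-1\right) 92\right)} \frac{1}{95} = \sqrt{1 + 4 \left(-92\right)} \frac{1}{95} = \sqrt{1 - 368} \cdot \frac{1}{95} = \sqrt{-367} \cdot \frac{1}{95} = i \sqrt{367} \cdot \frac{1}{95} = \frac{i \sqrt{367}}{95}$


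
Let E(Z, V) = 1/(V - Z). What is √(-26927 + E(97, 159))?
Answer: 3*I*√11500814/62 ≈ 164.09*I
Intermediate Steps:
√(-26927 + E(97, 159)) = √(-26927 + 1/(159 - 1*97)) = √(-26927 + 1/(159 - 97)) = √(-26927 + 1/62) = √(-1669473/62) = 3*I*√11500814/62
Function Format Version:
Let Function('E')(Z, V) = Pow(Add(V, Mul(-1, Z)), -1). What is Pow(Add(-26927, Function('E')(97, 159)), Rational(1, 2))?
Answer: Mul(Rational(3, 62), I, Pow(11500814, Rational(1, 2))) ≈ Mul(164.09, I)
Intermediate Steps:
Pow(Add(-26927, Function('E')(97, 159)), Rational(1, 2)) = Pow(Add(-26927, Pow(Add(159, Mul(-1, 97)), -1)), Rational(1, 2)) = Pow(Add(-26927, Pow(Add(159, -97), -1)), Rational(1, 2)) = Pow(Add(-26927, Pow(62, -1)), Rational(1, 2)) = Pow(Add(-26927, Rational(1, 62)), Rational(1, 2)) = Pow(Rational(-1669473, 62), Rational(1, 2)) = Mul(Rational(3, 62), I, Pow(11500814, Rational(1, 2)))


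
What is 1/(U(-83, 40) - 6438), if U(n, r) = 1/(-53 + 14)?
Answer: -39/251083 ≈ -0.00015533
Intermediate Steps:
U(n, r) = -1/39 (U(n, r) = 1/(-39) = -1/39)
1/(U(-83, 40) - 6438) = 1/(-1/39 - 6438) = 1/(-251083/39) = -39/251083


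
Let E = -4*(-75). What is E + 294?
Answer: 594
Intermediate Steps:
E = 300
E + 294 = 300 + 294 = 594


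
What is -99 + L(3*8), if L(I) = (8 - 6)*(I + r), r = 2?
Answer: -47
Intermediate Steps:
L(I) = 4 + 2*I (L(I) = (8 - 6)*(I + 2) = 2*(2 + I) = 4 + 2*I)
-99 + L(3*8) = -99 + (4 + 2*(3*8)) = -99 + (4 + 2*24) = -99 + (4 + 48) = -99 + 52 = -47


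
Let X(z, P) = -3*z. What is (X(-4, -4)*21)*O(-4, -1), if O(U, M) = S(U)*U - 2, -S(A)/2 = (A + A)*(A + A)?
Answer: 128520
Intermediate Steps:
S(A) = -8*A² (S(A) = -2*(A + A)*(A + A) = -2*2*A*2*A = -8*A²)
O(U, M) = -2 - 8*U³ (O(U, M) = (-8*U²)*U - 2 = -8*U³ - 2 = -2 - 8*U³)
(X(-4, -4)*21)*O(-4, -1) = (-3*(-4)*21)*(-2 - 8*(-4)³) = (12*21)*(-2 - 8*(-64)) = 252*(-2 + 512) = 252*510 = 128520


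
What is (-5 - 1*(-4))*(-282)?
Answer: 282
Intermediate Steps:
(-5 - 1*(-4))*(-282) = (-5 + 4)*(-282) = -1*(-282) = 282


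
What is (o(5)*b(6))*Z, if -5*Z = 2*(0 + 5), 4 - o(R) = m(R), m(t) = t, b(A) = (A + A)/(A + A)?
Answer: 2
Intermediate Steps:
b(A) = 1 (b(A) = (2*A)/((2*A)) = (2*A)*(1/(2*A)) = 1)
o(R) = 4 - R
Z = -2 (Z = -2*(0 + 5)/5 = -2*5/5 = -⅕*10 = -2)
(o(5)*b(6))*Z = ((4 - 1*5)*1)*(-2) = ((4 - 5)*1)*(-2) = -1*1*(-2) = -1*(-2) = 2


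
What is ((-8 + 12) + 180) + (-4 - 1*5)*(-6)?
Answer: 238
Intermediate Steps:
((-8 + 12) + 180) + (-4 - 1*5)*(-6) = (4 + 180) + (-4 - 5)*(-6) = 184 - 9*(-6) = 184 + 54 = 238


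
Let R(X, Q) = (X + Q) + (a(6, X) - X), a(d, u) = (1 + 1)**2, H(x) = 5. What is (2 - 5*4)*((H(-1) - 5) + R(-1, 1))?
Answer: -90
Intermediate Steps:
a(d, u) = 4 (a(d, u) = 2**2 = 4)
R(X, Q) = 4 + Q (R(X, Q) = (X + Q) + (4 - X) = (Q + X) + (4 - X) = 4 + Q)
(2 - 5*4)*((H(-1) - 5) + R(-1, 1)) = (2 - 5*4)*((5 - 5) + (4 + 1)) = (2 - 20)*(0 + 5) = -18*5 = -90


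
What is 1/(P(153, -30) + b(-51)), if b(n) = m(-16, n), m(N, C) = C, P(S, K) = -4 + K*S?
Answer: -1/4645 ≈ -0.00021529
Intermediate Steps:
b(n) = n
1/(P(153, -30) + b(-51)) = 1/((-4 - 30*153) - 51) = 1/((-4 - 4590) - 51) = 1/(-4594 - 51) = 1/(-4645) = -1/4645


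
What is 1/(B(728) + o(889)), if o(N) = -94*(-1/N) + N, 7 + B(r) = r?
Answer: 889/1431384 ≈ 0.00062108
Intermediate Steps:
B(r) = -7 + r
o(N) = N + 94/N (o(N) = -(-94)/N + N = 94/N + N = N + 94/N)
1/(B(728) + o(889)) = 1/((-7 + 728) + (889 + 94/889)) = 1/(721 + (889 + 94*(1/889))) = 1/(721 + (889 + 94/889)) = 1/(721 + 790415/889) = 1/(1431384/889) = 889/1431384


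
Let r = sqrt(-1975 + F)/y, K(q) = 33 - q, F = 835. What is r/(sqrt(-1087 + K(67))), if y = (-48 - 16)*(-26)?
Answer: sqrt(885)/49088 ≈ 0.00060603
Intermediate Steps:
y = 1664 (y = -64*(-26) = 1664)
r = I*sqrt(285)/832 (r = sqrt(-1975 + 835)/1664 = sqrt(-1140)*(1/1664) = (2*I*sqrt(285))*(1/1664) = I*sqrt(285)/832 ≈ 0.020291*I)
r/(sqrt(-1087 + K(67))) = (I*sqrt(285)/832)/(sqrt(-1087 + (33 - 1*67))) = (I*sqrt(285)/832)/(sqrt(-1087 + (33 - 67))) = (I*sqrt(285)/832)/(sqrt(-1087 - 34)) = (I*sqrt(285)/832)/(sqrt(-1121)) = (I*sqrt(285)/832)/((I*sqrt(1121))) = (I*sqrt(285)/832)*(-I*sqrt(1121)/1121) = sqrt(885)/49088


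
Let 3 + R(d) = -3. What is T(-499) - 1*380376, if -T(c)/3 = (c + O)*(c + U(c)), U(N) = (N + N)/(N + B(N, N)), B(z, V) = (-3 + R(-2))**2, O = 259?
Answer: -154228824/209 ≈ -7.3794e+5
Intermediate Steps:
R(d) = -6 (R(d) = -3 - 3 = -6)
B(z, V) = 81 (B(z, V) = (-3 - 6)**2 = (-9)**2 = 81)
U(N) = 2*N/(81 + N) (U(N) = (N + N)/(N + 81) = (2*N)/(81 + N) = 2*N/(81 + N))
T(c) = -3*(259 + c)*(c + 2*c/(81 + c)) (T(c) = -3*(c + 259)*(c + 2*c/(81 + c)) = -3*(259 + c)*(c + 2*c/(81 + c)))
T(-499) - 1*380376 = 3*(-499)*(-21497 - 1*(-499)**2 - 342*(-499))/(81 - 499) - 1*380376 = 3*(-499)*(-21497 - 1*249001 + 170658)/(-418) - 380376 = 3*(-499)*(-1/418)*(-21497 - 249001 + 170658) - 380376 = 3*(-499)*(-1/418)*(-99840) - 380376 = -74730240/209 - 380376 = -154228824/209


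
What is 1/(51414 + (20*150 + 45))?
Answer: 1/54459 ≈ 1.8362e-5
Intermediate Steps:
1/(51414 + (20*150 + 45)) = 1/(51414 + (3000 + 45)) = 1/(51414 + 3045) = 1/54459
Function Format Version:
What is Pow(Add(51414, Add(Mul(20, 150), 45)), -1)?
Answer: Rational(1, 54459) ≈ 1.8362e-5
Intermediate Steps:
Pow(Add(51414, Add(Mul(20, 150), 45)), -1) = Pow(Add(51414, Add(3000, 45)), -1) = Pow(Add(51414, 3045), -1) = Pow(54459, -1) = Rational(1, 54459)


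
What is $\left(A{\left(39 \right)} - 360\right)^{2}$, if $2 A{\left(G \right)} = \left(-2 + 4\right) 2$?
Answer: $128164$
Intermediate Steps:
$A{\left(G \right)} = 2$ ($A{\left(G \right)} = \frac{\left(-2 + 4\right) 2}{2} = \frac{2 \cdot 2}{2} = \frac{1}{2} \cdot 4 = 2$)
$\left(A{\left(39 \right)} - 360\right)^{2} = \left(2 - 360\right)^{2} = \left(-358\right)^{2} = 128164$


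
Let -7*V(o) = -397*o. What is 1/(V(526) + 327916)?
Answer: 7/2504234 ≈ 2.7953e-6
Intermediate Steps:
V(o) = 397*o/7 (V(o) = -(-397)*o/7 = 397*o/7)
1/(V(526) + 327916) = 1/((397/7)*526 + 327916) = 1/(208822/7 + 327916) = 1/(2504234/7) = 7/2504234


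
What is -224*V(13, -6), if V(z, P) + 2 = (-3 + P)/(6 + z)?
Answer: 10528/19 ≈ 554.11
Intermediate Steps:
V(z, P) = -2 + (-3 + P)/(6 + z)
-224*V(13, -6) = -224*(-15 - 6 - 2*13)/(6 + 13) = -224*(-15 - 6 - 26)/19 = -224*(-47)/19 = -224*(-47/19) = 10528/19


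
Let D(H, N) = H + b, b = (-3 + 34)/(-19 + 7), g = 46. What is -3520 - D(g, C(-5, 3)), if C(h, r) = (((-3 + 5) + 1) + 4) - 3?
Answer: -42761/12 ≈ -3563.4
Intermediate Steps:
b = -31/12 (b = 31/(-12) = 31*(-1/12) = -31/12 ≈ -2.5833)
C(h, r) = 4 (C(h, r) = ((2 + 1) + 4) - 3 = (3 + 4) - 3 = 7 - 3 = 4)
D(H, N) = -31/12 + H (D(H, N) = H - 31/12 = -31/12 + H)
-3520 - D(g, C(-5, 3)) = -3520 - (-31/12 + 46) = -3520 - 1*521/12 = -3520 - 521/12 = -42761/12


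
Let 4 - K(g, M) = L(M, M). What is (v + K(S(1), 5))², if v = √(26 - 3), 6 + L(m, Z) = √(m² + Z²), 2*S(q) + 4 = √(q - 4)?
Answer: (10 + √23 - 5*√2)² ≈ 59.672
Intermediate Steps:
S(q) = -2 + √(-4 + q)/2 (S(q) = -2 + √(q - 4)/2 = -2 + √(-4 + q)/2)
L(m, Z) = -6 + √(Z² + m²) (L(m, Z) = -6 + √(m² + Z²) = -6 + √(Z² + m²))
K(g, M) = 10 - √2*√(M²) (K(g, M) = 4 - (-6 + √(M² + M²)) = 4 - (-6 + √(2*M²)) = 4 - (-6 + √2*√(M²)) = 4 + (6 - √2*√(M²)) = 10 - √2*√(M²))
v = √23 ≈ 4.7958
(v + K(S(1), 5))² = (√23 + (10 - √2*√(5²)))² = (√23 + (10 - √2*√25))² = (√23 + (10 - 1*√2*5))² = (√23 + (10 - 5*√2))² = (10 + √23 - 5*√2)²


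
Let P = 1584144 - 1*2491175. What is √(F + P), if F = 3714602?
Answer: √2807571 ≈ 1675.6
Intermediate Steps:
P = -907031 (P = 1584144 - 2491175 = -907031)
√(F + P) = √(3714602 - 907031) = √2807571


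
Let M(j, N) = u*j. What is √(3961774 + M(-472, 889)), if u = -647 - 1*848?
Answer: √4667414 ≈ 2160.4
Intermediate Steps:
u = -1495 (u = -647 - 848 = -1495)
M(j, N) = -1495*j
√(3961774 + M(-472, 889)) = √(3961774 - 1495*(-472)) = √(3961774 + 705640) = √4667414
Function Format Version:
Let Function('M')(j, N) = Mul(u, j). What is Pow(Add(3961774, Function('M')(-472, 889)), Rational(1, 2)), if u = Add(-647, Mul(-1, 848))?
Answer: Pow(4667414, Rational(1, 2)) ≈ 2160.4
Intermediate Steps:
u = -1495 (u = Add(-647, -848) = -1495)
Function('M')(j, N) = Mul(-1495, j)
Pow(Add(3961774, Function('M')(-472, 889)), Rational(1, 2)) = Pow(Add(3961774, Mul(-1495, -472)), Rational(1, 2)) = Pow(Add(3961774, 705640), Rational(1, 2)) = Pow(4667414, Rational(1, 2))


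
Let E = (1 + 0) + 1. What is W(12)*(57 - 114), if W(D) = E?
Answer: -114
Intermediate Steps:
E = 2 (E = 1 + 1 = 2)
W(D) = 2
W(12)*(57 - 114) = 2*(57 - 114) = 2*(-57) = -114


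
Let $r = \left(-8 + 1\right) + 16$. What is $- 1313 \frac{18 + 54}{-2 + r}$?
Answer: $- \frac{94536}{7} \approx -13505.0$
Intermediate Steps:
$r = 9$ ($r = -7 + 16 = 9$)
$- 1313 \frac{18 + 54}{-2 + r} = - 1313 \frac{18 + 54}{-2 + 9} = - 1313 \cdot \frac{72}{7} = - 1313 \cdot 72 \cdot \frac{1}{7} = \left(-1313\right) \frac{72}{7} = - \frac{94536}{7}$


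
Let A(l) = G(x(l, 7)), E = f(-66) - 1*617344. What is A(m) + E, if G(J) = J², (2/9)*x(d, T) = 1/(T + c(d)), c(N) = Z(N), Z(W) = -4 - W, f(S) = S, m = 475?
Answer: -550196277679/891136 ≈ -6.1741e+5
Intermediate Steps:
E = -617410 (E = -66 - 1*617344 = -66 - 617344 = -617410)
c(N) = -4 - N
x(d, T) = 9/(2*(-4 + T - d)) (x(d, T) = 9/(2*(T + (-4 - d))) = 9/(2*(-4 + T - d)))
A(l) = 81/(-6 + 2*l)² (A(l) = (-9/(8 - 2*7 + 2*l))² = (-9/(8 - 14 + 2*l))² = (-9/(-6 + 2*l))² = 81/(-6 + 2*l)²)
A(m) + E = 81/(4*(-3 + 475)²) - 617410 = (81/4)/472² - 617410 = (81/4)*(1/222784) - 617410 = 81/891136 - 617410 = -550196277679/891136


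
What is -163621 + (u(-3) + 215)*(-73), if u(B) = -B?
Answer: -179535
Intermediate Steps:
-163621 + (u(-3) + 215)*(-73) = -163621 + (-1*(-3) + 215)*(-73) = -163621 + (3 + 215)*(-73) = -163621 + 218*(-73) = -163621 - 15914 = -179535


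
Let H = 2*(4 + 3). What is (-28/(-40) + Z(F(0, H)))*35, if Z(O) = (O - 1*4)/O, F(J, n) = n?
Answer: 99/2 ≈ 49.500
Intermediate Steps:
H = 14 (H = 2*7 = 14)
Z(O) = (-4 + O)/O (Z(O) = (O - 4)/O = (-4 + O)/O)
(-28/(-40) + Z(F(0, H)))*35 = (-28/(-40) + (-4 + 14)/14)*35 = (-28*(-1/40) + (1/14)*10)*35 = (7/10 + 5/7)*35 = (99/70)*35 = 99/2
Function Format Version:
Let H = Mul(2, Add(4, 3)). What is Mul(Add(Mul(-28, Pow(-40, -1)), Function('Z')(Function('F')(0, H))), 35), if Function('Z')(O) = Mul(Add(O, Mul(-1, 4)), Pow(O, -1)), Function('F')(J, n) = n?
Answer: Rational(99, 2) ≈ 49.500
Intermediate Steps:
H = 14 (H = Mul(2, 7) = 14)
Function('Z')(O) = Mul(Pow(O, -1), Add(-4, O)) (Function('Z')(O) = Mul(Add(O, -4), Pow(O, -1)) = Mul(Add(-4, O), Pow(O, -1)) = Mul(Pow(O, -1), Add(-4, O)))
Mul(Add(Mul(-28, Pow(-40, -1)), Function('Z')(Function('F')(0, H))), 35) = Mul(Add(Mul(-28, Pow(-40, -1)), Mul(Pow(14, -1), Add(-4, 14))), 35) = Mul(Add(Mul(-28, Rational(-1, 40)), Mul(Rational(1, 14), 10)), 35) = Mul(Add(Rational(7, 10), Rational(5, 7)), 35) = Mul(Rational(99, 70), 35) = Rational(99, 2)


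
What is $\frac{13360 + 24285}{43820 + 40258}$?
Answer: $\frac{37645}{84078} \approx 0.44774$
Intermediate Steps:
$\frac{13360 + 24285}{43820 + 40258} = \frac{37645}{84078}$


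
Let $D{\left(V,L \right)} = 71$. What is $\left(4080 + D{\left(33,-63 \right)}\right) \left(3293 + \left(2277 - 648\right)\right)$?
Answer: $20431222$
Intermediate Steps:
$\left(4080 + D{\left(33,-63 \right)}\right) \left(3293 + \left(2277 - 648\right)\right) = \left(4080 + 71\right) \left(3293 + \left(2277 - 648\right)\right) = 4151 \left(3293 + 1629\right) = 4151 \cdot 4922 = 20431222$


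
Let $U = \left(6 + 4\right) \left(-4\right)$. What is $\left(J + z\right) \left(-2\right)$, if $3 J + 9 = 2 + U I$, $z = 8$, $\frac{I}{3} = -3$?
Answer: $- \frac{754}{3} \approx -251.33$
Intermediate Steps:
$I = -9$ ($I = 3 \left(-3\right) = -9$)
$U = -40$ ($U = 10 \left(-4\right) = -40$)
$J = \frac{353}{3}$ ($J = -3 + \frac{2 - -360}{3} = -3 + \frac{2 + 360}{3} = -3 + \frac{1}{3} \cdot 362 = -3 + \frac{362}{3} = \frac{353}{3} \approx 117.67$)
$\left(J + z\right) \left(-2\right) = \left(\frac{353}{3} + 8\right) \left(-2\right) = \frac{377}{3} \left(-2\right) = - \frac{754}{3}$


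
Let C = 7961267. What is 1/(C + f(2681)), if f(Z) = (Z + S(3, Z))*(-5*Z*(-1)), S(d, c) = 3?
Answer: 1/43940287 ≈ 2.2758e-8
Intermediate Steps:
f(Z) = 5*Z*(3 + Z) (f(Z) = (Z + 3)*(-5*Z*(-1)) = (3 + Z)*(5*Z) = 5*Z*(3 + Z))
1/(C + f(2681)) = 1/(7961267 + 5*2681*(3 + 2681)) = 1/(7961267 + 5*2681*2684) = 1/(7961267 + 35979020) = 1/43940287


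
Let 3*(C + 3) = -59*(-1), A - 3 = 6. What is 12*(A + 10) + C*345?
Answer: 5978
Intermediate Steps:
A = 9 (A = 3 + 6 = 9)
C = 50/3 (C = -3 + (-59*(-1))/3 = -3 + (1/3)*59 = -3 + 59/3 = 50/3 ≈ 16.667)
12*(A + 10) + C*345 = 12*(9 + 10) + (50/3)*345 = 12*19 + 5750 = 228 + 5750 = 5978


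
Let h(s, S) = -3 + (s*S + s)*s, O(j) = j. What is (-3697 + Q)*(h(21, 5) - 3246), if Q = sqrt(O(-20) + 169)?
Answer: 2229291 - 603*sqrt(149) ≈ 2.2219e+6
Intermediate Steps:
h(s, S) = -3 + s*(s + S*s) (h(s, S) = -3 + (S*s + s)*s = -3 + (s + S*s)*s = -3 + s*(s + S*s))
Q = sqrt(149) (Q = sqrt(-20 + 169) = sqrt(149) ≈ 12.207)
(-3697 + Q)*(h(21, 5) - 3246) = (-3697 + sqrt(149))*((-3 + 21**2 + 5*21**2) - 3246) = (-3697 + sqrt(149))*((-3 + 441 + 5*441) - 3246) = (-3697 + sqrt(149))*((-3 + 441 + 2205) - 3246) = (-3697 + sqrt(149))*(2643 - 3246) = (-3697 + sqrt(149))*(-603) = 2229291 - 603*sqrt(149)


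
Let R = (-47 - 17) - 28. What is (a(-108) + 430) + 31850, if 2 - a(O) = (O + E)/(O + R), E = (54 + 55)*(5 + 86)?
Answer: 6466211/200 ≈ 32331.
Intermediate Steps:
R = -92 (R = -64 - 28 = -92)
E = 9919 (E = 109*91 = 9919)
a(O) = 2 - (9919 + O)/(-92 + O) (a(O) = 2 - (O + 9919)/(O - 92) = 2 - (9919 + O)/(-92 + O))
(a(-108) + 430) + 31850 = ((-10103 - 108)/(-92 - 108) + 430) + 31850 = (-10211/(-200) + 430) + 31850 = (-1/200*(-10211) + 430) + 31850 = (10211/200 + 430) + 31850 = 96211/200 + 31850 = 6466211/200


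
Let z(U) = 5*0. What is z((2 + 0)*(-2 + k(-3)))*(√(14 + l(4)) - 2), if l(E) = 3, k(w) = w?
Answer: 0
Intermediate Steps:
z(U) = 0
z((2 + 0)*(-2 + k(-3)))*(√(14 + l(4)) - 2) = 0*(√(14 + 3) - 2) = 0*(√17 - 2) = 0*(-2 + √17) = 0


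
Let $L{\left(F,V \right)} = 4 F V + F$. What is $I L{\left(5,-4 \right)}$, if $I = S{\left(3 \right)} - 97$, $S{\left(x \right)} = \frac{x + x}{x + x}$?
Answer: $7200$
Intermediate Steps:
$L{\left(F,V \right)} = F + 4 F V$ ($L{\left(F,V \right)} = 4 F V + F = F + 4 F V$)
$S{\left(x \right)} = 1$ ($S{\left(x \right)} = \frac{2 x}{2 x} = 2 x \frac{1}{2 x} = 1$)
$I = -96$ ($I = 1 - 97 = -96$)
$I L{\left(5,-4 \right)} = - 96 \cdot 5 \left(1 + 4 \left(-4\right)\right) = - 96 \cdot 5 \left(1 - 16\right) = - 96 \cdot 5 \left(-15\right) = \left(-96\right) \left(-75\right) = 7200$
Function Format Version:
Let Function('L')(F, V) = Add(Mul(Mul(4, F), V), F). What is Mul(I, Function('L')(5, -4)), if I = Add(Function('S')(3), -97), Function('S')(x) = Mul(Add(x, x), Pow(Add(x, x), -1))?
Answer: 7200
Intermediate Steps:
Function('L')(F, V) = Add(F, Mul(4, F, V)) (Function('L')(F, V) = Add(Mul(4, F, V), F) = Add(F, Mul(4, F, V)))
Function('S')(x) = 1 (Function('S')(x) = Mul(Mul(2, x), Pow(Mul(2, x), -1)) = Mul(Mul(2, x), Mul(Rational(1, 2), Pow(x, -1))) = 1)
I = -96 (I = Add(1, -97) = -96)
Mul(I, Function('L')(5, -4)) = Mul(-96, Mul(5, Add(1, Mul(4, -4)))) = Mul(-96, Mul(5, Add(1, -16))) = Mul(-96, Mul(5, -15)) = Mul(-96, -75) = 7200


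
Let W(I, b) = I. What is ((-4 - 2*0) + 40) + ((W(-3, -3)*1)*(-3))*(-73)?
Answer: -621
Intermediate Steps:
((-4 - 2*0) + 40) + ((W(-3, -3)*1)*(-3))*(-73) = ((-4 - 2*0) + 40) + (-3*1*(-3))*(-73) = ((-4 + 0) + 40) - 3*(-3)*(-73) = (-4 + 40) + 9*(-73) = 36 - 657 = -621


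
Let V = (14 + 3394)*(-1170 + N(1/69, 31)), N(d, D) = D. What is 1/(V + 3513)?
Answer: -1/3878199 ≈ -2.5785e-7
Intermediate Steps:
V = -3881712 (V = (14 + 3394)*(-1170 + 31) = 3408*(-1139) = -3881712)
1/(V + 3513) = 1/(-3881712 + 3513) = 1/(-3878199) = -1/3878199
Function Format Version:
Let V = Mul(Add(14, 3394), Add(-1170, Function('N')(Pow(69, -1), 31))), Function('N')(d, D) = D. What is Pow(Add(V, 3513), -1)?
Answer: Rational(-1, 3878199) ≈ -2.5785e-7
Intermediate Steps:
V = -3881712 (V = Mul(Add(14, 3394), Add(-1170, 31)) = Mul(3408, -1139) = -3881712)
Pow(Add(V, 3513), -1) = Pow(Add(-3881712, 3513), -1) = Pow(-3878199, -1) = Rational(-1, 3878199)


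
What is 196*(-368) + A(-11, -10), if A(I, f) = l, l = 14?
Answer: -72114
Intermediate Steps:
A(I, f) = 14
196*(-368) + A(-11, -10) = 196*(-368) + 14 = -72128 + 14 = -72114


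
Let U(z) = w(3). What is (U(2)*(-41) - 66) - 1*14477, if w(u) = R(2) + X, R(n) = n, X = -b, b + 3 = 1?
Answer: -14707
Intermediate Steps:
b = -2 (b = -3 + 1 = -2)
X = 2 (X = -1*(-2) = 2)
w(u) = 4 (w(u) = 2 + 2 = 4)
U(z) = 4
(U(2)*(-41) - 66) - 1*14477 = (4*(-41) - 66) - 1*14477 = (-164 - 66) - 14477 = -230 - 14477 = -14707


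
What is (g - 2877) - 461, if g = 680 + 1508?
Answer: -1150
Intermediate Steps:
g = 2188
(g - 2877) - 461 = (2188 - 2877) - 461 = -689 - 461 = -1150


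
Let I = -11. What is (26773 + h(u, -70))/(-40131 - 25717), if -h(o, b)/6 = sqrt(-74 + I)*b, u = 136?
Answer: -26773/65848 - 105*I*sqrt(85)/16462 ≈ -0.40659 - 0.058805*I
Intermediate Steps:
h(o, b) = -6*I*b*sqrt(85) (h(o, b) = -6*sqrt(-74 - 11)*b = -6*sqrt(-85)*b = -6*I*sqrt(85)*b = -6*I*b*sqrt(85))
(26773 + h(u, -70))/(-40131 - 25717) = (26773 - 6*I*(-70)*sqrt(85))/(-40131 - 25717) = (26773 + 420*I*sqrt(85))/(-65848) = (26773 + 420*I*sqrt(85))*(-1/65848) = -26773/65848 - 105*I*sqrt(85)/16462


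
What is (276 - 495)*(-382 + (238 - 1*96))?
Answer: 52560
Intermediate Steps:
(276 - 495)*(-382 + (238 - 1*96)) = -219*(-382 + (238 - 96)) = -219*(-382 + 142) = -219*(-240) = 52560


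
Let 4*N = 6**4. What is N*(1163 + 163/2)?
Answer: 403218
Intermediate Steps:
N = 324 (N = (1/4)*6**4 = (1/4)*1296 = 324)
N*(1163 + 163/2) = 324*(1163 + 163/2) = 324*(2489/2) = 403218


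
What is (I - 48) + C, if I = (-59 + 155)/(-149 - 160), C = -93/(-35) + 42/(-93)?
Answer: -5152481/111755 ≈ -46.105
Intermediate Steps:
C = 2393/1085 (C = -93*(-1/35) + 42*(-1/93) = 93/35 - 14/31 = 2393/1085 ≈ 2.2055)
I = -32/103 (I = 96/(-309) = 96*(-1/309) = -32/103 ≈ -0.31068)
(I - 48) + C = (-32/103 - 48) + 2393/1085 = -4976/103 + 2393/1085 = -5152481/111755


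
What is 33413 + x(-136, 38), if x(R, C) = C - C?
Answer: 33413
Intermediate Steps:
x(R, C) = 0
33413 + x(-136, 38) = 33413 + 0 = 33413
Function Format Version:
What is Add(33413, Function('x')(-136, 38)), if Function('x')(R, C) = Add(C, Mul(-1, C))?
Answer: 33413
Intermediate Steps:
Function('x')(R, C) = 0
Add(33413, Function('x')(-136, 38)) = Add(33413, 0) = 33413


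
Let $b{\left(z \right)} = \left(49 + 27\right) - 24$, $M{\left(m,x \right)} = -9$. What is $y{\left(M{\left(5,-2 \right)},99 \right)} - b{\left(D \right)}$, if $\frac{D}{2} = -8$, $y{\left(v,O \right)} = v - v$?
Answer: $-52$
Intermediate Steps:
$y{\left(v,O \right)} = 0$
$D = -16$ ($D = 2 \left(-8\right) = -16$)
$b{\left(z \right)} = 52$ ($b{\left(z \right)} = 76 - 24 = 52$)
$y{\left(M{\left(5,-2 \right)},99 \right)} - b{\left(D \right)} = 0 - 52 = -52$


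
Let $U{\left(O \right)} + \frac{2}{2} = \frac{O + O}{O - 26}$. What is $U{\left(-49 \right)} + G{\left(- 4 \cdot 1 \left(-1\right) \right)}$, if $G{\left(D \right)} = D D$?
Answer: $\frac{1223}{75} \approx 16.307$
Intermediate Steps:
$G{\left(D \right)} = D^{2}$
$U{\left(O \right)} = -1 + \frac{2 O}{-26 + O}$ ($U{\left(O \right)} = -1 + \frac{O + O}{O - 26} = -1 + \frac{2 O}{-26 + O}$)
$U{\left(-49 \right)} + G{\left(- 4 \cdot 1 \left(-1\right) \right)} = \frac{26 - 49}{-26 - 49} + \left(- 4 \cdot 1 \left(-1\right)\right)^{2} = \frac{1}{-75} \left(-23\right) + \left(\left(-4\right) \left(-1\right)\right)^{2} = \left(- \frac{1}{75}\right) \left(-23\right) + 4^{2} = \frac{23}{75} + 16 = \frac{1223}{75}$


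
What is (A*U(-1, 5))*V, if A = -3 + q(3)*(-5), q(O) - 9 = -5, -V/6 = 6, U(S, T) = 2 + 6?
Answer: 6624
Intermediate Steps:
U(S, T) = 8
V = -36 (V = -6*6 = -36)
q(O) = 4 (q(O) = 9 - 5 = 4)
A = -23 (A = -3 + 4*(-5) = -3 - 20 = -23)
(A*U(-1, 5))*V = -23*8*(-36) = -184*(-36) = 6624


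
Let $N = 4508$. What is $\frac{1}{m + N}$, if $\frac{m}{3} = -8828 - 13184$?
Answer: $- \frac{1}{61528} \approx -1.6253 \cdot 10^{-5}$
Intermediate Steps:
$m = -66036$ ($m = 3 \left(-8828 - 13184\right) = 3 \left(-22012\right) = -66036$)
$\frac{1}{m + N} = \frac{1}{-66036 + 4508} = \frac{1}{-61528} = - \frac{1}{61528}$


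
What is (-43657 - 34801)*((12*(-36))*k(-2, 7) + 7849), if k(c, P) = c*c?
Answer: -480241418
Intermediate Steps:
k(c, P) = c²
(-43657 - 34801)*((12*(-36))*k(-2, 7) + 7849) = (-43657 - 34801)*((12*(-36))*(-2)² + 7849) = -78458*(-432*4 + 7849) = -78458*(-1728 + 7849) = -78458*6121 = -480241418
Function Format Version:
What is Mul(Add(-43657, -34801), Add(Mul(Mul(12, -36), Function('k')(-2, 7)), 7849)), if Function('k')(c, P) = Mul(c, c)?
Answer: -480241418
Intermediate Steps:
Function('k')(c, P) = Pow(c, 2)
Mul(Add(-43657, -34801), Add(Mul(Mul(12, -36), Function('k')(-2, 7)), 7849)) = Mul(Add(-43657, -34801), Add(Mul(Mul(12, -36), Pow(-2, 2)), 7849)) = Mul(-78458, Add(Mul(-432, 4), 7849)) = Mul(-78458, Add(-1728, 7849)) = Mul(-78458, 6121) = -480241418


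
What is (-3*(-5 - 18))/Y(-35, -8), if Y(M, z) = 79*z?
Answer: -69/632 ≈ -0.10918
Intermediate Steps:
(-3*(-5 - 18))/Y(-35, -8) = (-3*(-5 - 18))/((79*(-8))) = -3*(-23)/(-632) = 69*(-1/632) = -69/632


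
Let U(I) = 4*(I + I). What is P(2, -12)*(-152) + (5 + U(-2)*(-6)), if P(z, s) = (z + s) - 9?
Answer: 2989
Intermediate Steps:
P(z, s) = -9 + s + z (P(z, s) = (s + z) - 9 = -9 + s + z)
U(I) = 8*I (U(I) = 4*(2*I) = 8*I)
P(2, -12)*(-152) + (5 + U(-2)*(-6)) = (-9 - 12 + 2)*(-152) + (5 + (8*(-2))*(-6)) = -19*(-152) + (5 - 16*(-6)) = 2888 + (5 + 96) = 2888 + 101 = 2989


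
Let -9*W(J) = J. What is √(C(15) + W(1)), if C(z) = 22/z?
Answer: √305/15 ≈ 1.1643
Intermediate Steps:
W(J) = -J/9
√(C(15) + W(1)) = √(22/15 - ⅑*1) = √(22*(1/15) - ⅑) = √(22/15 - ⅑) = √(61/45) = √305/15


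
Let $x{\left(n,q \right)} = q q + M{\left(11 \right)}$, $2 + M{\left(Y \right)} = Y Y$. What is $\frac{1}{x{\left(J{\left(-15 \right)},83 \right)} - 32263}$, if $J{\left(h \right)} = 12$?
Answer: $- \frac{1}{25255} \approx -3.9596 \cdot 10^{-5}$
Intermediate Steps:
$M{\left(Y \right)} = -2 + Y^{2}$ ($M{\left(Y \right)} = -2 + Y Y = -2 + Y^{2}$)
$x{\left(n,q \right)} = 119 + q^{2}$ ($x{\left(n,q \right)} = q q - \left(2 - 11^{2}\right) = q^{2} + \left(-2 + 121\right) = q^{2} + 119 = 119 + q^{2}$)
$\frac{1}{x{\left(J{\left(-15 \right)},83 \right)} - 32263} = \frac{1}{\left(119 + 83^{2}\right) - 32263} = \frac{1}{\left(119 + 6889\right) - 32263} = \frac{1}{7008 - 32263} = \frac{1}{-25255} = - \frac{1}{25255}$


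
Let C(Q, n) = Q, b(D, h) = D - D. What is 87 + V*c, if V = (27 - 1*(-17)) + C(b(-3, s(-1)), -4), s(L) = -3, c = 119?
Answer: 5323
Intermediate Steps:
b(D, h) = 0
V = 44 (V = (27 - 1*(-17)) + 0 = (27 + 17) + 0 = 44 + 0 = 44)
87 + V*c = 87 + 44*119 = 87 + 5236 = 5323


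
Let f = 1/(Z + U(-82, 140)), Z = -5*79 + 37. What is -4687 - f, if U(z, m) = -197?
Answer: -2601284/555 ≈ -4687.0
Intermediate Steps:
Z = -358 (Z = -395 + 37 = -358)
f = -1/555 (f = 1/(-358 - 197) = 1/(-555) = -1/555 ≈ -0.0018018)
-4687 - f = -4687 - 1*(-1/555) = -4687 + 1/555 = -2601284/555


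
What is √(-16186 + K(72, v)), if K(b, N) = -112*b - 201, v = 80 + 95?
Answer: 7*I*√499 ≈ 156.37*I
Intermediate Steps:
v = 175
K(b, N) = -201 - 112*b
√(-16186 + K(72, v)) = √(-16186 + (-201 - 112*72)) = √(-16186 + (-201 - 8064)) = √(-16186 - 8265) = √(-24451) = 7*I*√499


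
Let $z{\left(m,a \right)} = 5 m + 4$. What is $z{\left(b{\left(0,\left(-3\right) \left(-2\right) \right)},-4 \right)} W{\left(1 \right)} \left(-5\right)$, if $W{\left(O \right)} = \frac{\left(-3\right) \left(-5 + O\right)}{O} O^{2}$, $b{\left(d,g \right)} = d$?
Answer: $-240$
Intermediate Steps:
$z{\left(m,a \right)} = 4 + 5 m$
$W{\left(O \right)} = O \left(15 - 3 O\right)$ ($W{\left(O \right)} = \frac{15 - 3 O}{O} O^{2} = O \left(15 - 3 O\right)$)
$z{\left(b{\left(0,\left(-3\right) \left(-2\right) \right)},-4 \right)} W{\left(1 \right)} \left(-5\right) = \left(4 + 5 \cdot 0\right) 3 \cdot 1 \left(5 - 1\right) \left(-5\right) = \left(4 + 0\right) 3 \cdot 1 \left(5 - 1\right) \left(-5\right) = 4 \cdot 3 \cdot 1 \cdot 4 \left(-5\right) = 4 \cdot 12 \left(-5\right) = 48 \left(-5\right) = -240$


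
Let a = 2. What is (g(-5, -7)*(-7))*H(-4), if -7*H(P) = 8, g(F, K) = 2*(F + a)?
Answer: -48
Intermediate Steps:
g(F, K) = 4 + 2*F (g(F, K) = 2*(F + 2) = 2*(2 + F) = 4 + 2*F)
H(P) = -8/7 (H(P) = -⅐*8 = -8/7)
(g(-5, -7)*(-7))*H(-4) = ((4 + 2*(-5))*(-7))*(-8/7) = ((4 - 10)*(-7))*(-8/7) = -6*(-7)*(-8/7) = 42*(-8/7) = -48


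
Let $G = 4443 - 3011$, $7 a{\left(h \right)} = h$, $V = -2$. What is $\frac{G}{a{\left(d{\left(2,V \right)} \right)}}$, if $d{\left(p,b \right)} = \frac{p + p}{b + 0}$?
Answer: $-5012$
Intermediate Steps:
$d{\left(p,b \right)} = \frac{2 p}{b}$
$a{\left(h \right)} = \frac{h}{7}$
$G = 1432$ ($G = 4443 - 3011 = 1432$)
$\frac{G}{a{\left(d{\left(2,V \right)} \right)}} = \frac{1432}{\frac{1}{7} \cdot 2 \cdot 2 \frac{1}{-2}} = \frac{1432}{\frac{1}{7} \cdot 2 \cdot 2 \left(- \frac{1}{2}\right)} = \frac{1432}{\frac{1}{7} \left(-2\right)} = \frac{1432}{- \frac{2}{7}} = 1432 \left(- \frac{7}{2}\right) = -5012$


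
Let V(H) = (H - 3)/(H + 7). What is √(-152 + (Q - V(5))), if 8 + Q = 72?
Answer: 23*I*√6/6 ≈ 9.3897*I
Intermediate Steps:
Q = 64 (Q = -8 + 72 = 64)
V(H) = (-3 + H)/(7 + H)
√(-152 + (Q - V(5))) = √(-152 + (64 - (-3 + 5)/(7 + 5))) = √(-152 + (64 - 2/12)) = √(-152 + (64 - 1*⅙)) = √(-152 + (64 - ⅙)) = √(-152 + 383/6) = √(-529/6) = 23*I*√6/6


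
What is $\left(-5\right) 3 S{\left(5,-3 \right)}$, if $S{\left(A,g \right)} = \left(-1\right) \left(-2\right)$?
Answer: $-30$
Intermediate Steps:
$S{\left(A,g \right)} = 2$
$\left(-5\right) 3 S{\left(5,-3 \right)} = \left(-5\right) 3 \cdot 2 = \left(-15\right) 2 = -30$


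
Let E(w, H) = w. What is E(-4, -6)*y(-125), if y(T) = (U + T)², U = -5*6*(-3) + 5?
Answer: -3600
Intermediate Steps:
U = 95 (U = -30*(-3) + 5 = 90 + 5 = 95)
y(T) = (95 + T)²
E(-4, -6)*y(-125) = -4*(95 - 125)² = -4*(-30)² = -4*900 = -3600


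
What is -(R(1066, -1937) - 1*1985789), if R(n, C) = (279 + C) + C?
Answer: 1989384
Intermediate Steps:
R(n, C) = 279 + 2*C
-(R(1066, -1937) - 1*1985789) = -((279 + 2*(-1937)) - 1*1985789) = -((279 - 3874) - 1985789) = -(-3595 - 1985789) = -1*(-1989384) = 1989384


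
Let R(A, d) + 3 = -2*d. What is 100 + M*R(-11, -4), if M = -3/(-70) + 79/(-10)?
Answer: 425/7 ≈ 60.714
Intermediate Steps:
R(A, d) = -3 - 2*d
M = -55/7 (M = -3*(-1/70) + 79*(-1/10) = 3/70 - 79/10 = -55/7 ≈ -7.8571)
100 + M*R(-11, -4) = 100 - 55*(-3 - 2*(-4))/7 = 100 - 55*(-3 + 8)/7 = 100 - 55/7*5 = 100 - 275/7 = 425/7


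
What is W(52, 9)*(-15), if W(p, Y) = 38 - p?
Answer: 210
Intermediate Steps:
W(52, 9)*(-15) = (38 - 1*52)*(-15) = (38 - 52)*(-15) = -14*(-15) = 210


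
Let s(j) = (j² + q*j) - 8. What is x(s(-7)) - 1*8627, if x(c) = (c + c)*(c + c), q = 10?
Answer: -5263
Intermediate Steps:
s(j) = -8 + j² + 10*j (s(j) = (j² + 10*j) - 8 = -8 + j² + 10*j)
x(c) = 4*c² (x(c) = (2*c)*(2*c) = 4*c²)
x(s(-7)) - 1*8627 = 4*(-8 + (-7)² + 10*(-7))² - 1*8627 = 4*(-8 + 49 - 70)² - 8627 = 4*(-29)² - 8627 = 4*841 - 8627 = 3364 - 8627 = -5263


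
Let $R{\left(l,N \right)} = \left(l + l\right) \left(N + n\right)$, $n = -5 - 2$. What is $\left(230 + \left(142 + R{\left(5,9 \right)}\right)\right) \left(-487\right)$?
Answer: $-190904$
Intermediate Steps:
$n = -7$
$R{\left(l,N \right)} = 2 l \left(-7 + N\right)$ ($R{\left(l,N \right)} = \left(l + l\right) \left(N - 7\right) = 2 l \left(-7 + N\right)$)
$\left(230 + \left(142 + R{\left(5,9 \right)}\right)\right) \left(-487\right) = \left(230 + \left(142 + 2 \cdot 5 \left(-7 + 9\right)\right)\right) \left(-487\right) = \left(230 + \left(142 + 2 \cdot 5 \cdot 2\right)\right) \left(-487\right) = \left(230 + \left(142 + 20\right)\right) \left(-487\right) = \left(230 + 162\right) \left(-487\right) = 392 \left(-487\right) = -190904$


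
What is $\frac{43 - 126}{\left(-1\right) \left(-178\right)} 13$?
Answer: $- \frac{1079}{178} \approx -6.0618$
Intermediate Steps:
$\frac{43 - 126}{\left(-1\right) \left(-178\right)} 13 = \frac{43 - 126}{178} \cdot 13 = \left(-83\right) \frac{1}{178} \cdot 13 = \left(- \frac{83}{178}\right) 13 = - \frac{1079}{178}$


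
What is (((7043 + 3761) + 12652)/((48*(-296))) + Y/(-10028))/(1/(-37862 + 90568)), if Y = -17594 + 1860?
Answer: -2402260421/556554 ≈ -4316.3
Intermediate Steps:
Y = -15734
(((7043 + 3761) + 12652)/((48*(-296))) + Y/(-10028))/(1/(-37862 + 90568)) = (((7043 + 3761) + 12652)/((48*(-296))) - 15734/(-10028))/(1/(-37862 + 90568)) = ((10804 + 12652)/(-14208) - 15734*(-1/10028))/(1/52706) = (23456*(-1/14208) + 7867/5014)/(1/52706) = (-733/444 + 7867/5014)*52706 = -91157/1113108*52706 = -2402260421/556554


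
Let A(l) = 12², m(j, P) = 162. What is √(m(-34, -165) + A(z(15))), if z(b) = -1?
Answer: 3*√34 ≈ 17.493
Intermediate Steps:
A(l) = 144
√(m(-34, -165) + A(z(15))) = √(162 + 144) = √306 = 3*√34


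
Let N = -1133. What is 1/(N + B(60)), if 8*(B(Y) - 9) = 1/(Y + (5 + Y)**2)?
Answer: -34280/38530719 ≈ -0.00088968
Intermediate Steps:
B(Y) = 9 + 1/(8*(Y + (5 + Y)**2))
1/(N + B(60)) = 1/(-1133 + (1801 + 72*60**2 + 792*60)/(8*(25 + 60**2 + 11*60))) = 1/(-1133 + (1801 + 72*3600 + 47520)/(8*(25 + 3600 + 660))) = 1/(-1133 + (1/8)*(1801 + 259200 + 47520)/4285) = 1/(-1133 + (1/8)*(1/4285)*308521) = 1/(-1133 + 308521/34280) = 1/(-38530719/34280) = -34280/38530719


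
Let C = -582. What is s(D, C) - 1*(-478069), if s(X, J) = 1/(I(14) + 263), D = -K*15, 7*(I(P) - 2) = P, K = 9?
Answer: 127644424/267 ≈ 4.7807e+5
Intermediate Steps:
I(P) = 2 + P/7
D = -135 (D = -1*9*15 = -9*15 = -135)
s(X, J) = 1/267 (s(X, J) = 1/((2 + (⅐)*14) + 263) = 1/((2 + 2) + 263) = 1/(4 + 263) = 1/267)
s(D, C) - 1*(-478069) = 1/267 - 1*(-478069) = 1/267 + 478069 = 127644424/267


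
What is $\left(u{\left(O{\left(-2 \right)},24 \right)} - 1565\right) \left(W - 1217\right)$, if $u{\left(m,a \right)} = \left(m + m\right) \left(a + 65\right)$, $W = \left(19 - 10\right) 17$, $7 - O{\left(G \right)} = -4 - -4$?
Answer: $339416$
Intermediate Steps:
$O{\left(G \right)} = 7$ ($O{\left(G \right)} = 7 - \left(-4 - -4\right) = 7 - \left(-4 + 4\right) = 7 - 0 = 7 + 0 = 7$)
$W = 153$ ($W = 9 \cdot 17 = 153$)
$u{\left(m,a \right)} = 2 m \left(65 + a\right)$
$\left(u{\left(O{\left(-2 \right)},24 \right)} - 1565\right) \left(W - 1217\right) = \left(2 \cdot 7 \left(65 + 24\right) - 1565\right) \left(153 - 1217\right) = \left(2 \cdot 7 \cdot 89 - 1565\right) \left(-1064\right) = \left(1246 - 1565\right) \left(-1064\right) = \left(-319\right) \left(-1064\right) = 339416$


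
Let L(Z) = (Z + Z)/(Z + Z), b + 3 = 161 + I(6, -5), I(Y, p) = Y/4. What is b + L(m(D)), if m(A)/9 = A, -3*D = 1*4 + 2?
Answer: 321/2 ≈ 160.50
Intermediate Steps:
D = -2 (D = -(1*4 + 2)/3 = -(4 + 2)/3 = -⅓*6 = -2)
m(A) = 9*A
I(Y, p) = Y/4 (I(Y, p) = Y*(¼) = Y/4)
b = 319/2 (b = -3 + (161 + (¼)*6) = -3 + (161 + 3/2) = -3 + 325/2 = 319/2 ≈ 159.50)
L(Z) = 1 (L(Z) = (2*Z)/((2*Z)) = (2*Z)*(1/(2*Z)) = 1)
b + L(m(D)) = 319/2 + 1 = 321/2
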